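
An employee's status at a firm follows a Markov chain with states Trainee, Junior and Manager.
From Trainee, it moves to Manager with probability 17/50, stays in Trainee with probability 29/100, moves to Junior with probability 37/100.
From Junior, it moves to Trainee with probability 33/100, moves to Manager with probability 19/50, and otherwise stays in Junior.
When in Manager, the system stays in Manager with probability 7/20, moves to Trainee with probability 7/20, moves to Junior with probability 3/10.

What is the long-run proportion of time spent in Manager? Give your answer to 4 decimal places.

0.3563

Let the stationary distribution be π with π = πP and π_1 + π_2 + π_3 = 1.
π_1 = 0.29·π_1 + 0.33·π_2 + 0.35·π_3
π_2 = 0.37·π_1 + 0.29·π_2 + 0.3·π_3
Solving with the normalization constraint gives π = (0.3242, 0.3195, 0.3563).
So the stationary probability of Manager is 0.3563.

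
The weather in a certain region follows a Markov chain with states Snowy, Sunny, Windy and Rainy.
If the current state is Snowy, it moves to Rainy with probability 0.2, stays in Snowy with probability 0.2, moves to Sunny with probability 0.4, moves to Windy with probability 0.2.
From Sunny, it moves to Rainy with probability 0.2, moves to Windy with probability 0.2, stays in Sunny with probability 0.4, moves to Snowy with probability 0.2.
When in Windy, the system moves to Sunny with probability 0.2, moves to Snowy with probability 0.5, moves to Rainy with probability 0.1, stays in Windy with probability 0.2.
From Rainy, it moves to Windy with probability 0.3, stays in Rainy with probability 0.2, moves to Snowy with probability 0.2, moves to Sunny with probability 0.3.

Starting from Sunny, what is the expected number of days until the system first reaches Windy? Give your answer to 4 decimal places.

Let t(s) be the expected number of days to first reach Windy from state s, with t(Windy) = 0. Conditioning on the first day:
t(Snowy) = 1 + 0.2·t(Snowy) + 0.4·t(Sunny) + 0.2·t(Rainy)
t(Sunny) = 1 + 0.2·t(Snowy) + 0.4·t(Sunny) + 0.2·t(Rainy)
t(Rainy) = 1 + 0.2·t(Snowy) + 0.3·t(Sunny) + 0.2·t(Rainy)
Solving: t(Snowy) = 4.5455, t(Sunny) = 4.5455, t(Rainy) = 4.0909.
Expected days from Sunny to Windy: 4.5455.

4.5455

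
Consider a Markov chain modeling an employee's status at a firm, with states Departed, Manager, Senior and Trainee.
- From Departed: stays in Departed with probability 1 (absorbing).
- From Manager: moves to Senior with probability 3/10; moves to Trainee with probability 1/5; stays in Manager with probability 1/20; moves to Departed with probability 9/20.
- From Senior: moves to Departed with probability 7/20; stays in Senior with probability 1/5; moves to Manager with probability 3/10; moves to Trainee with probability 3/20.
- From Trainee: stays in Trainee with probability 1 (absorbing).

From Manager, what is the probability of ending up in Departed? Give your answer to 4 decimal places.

Let h(s) be the probability of absorption at Departed starting from transient state s. Then h(Departed) = 1 and h(Trainee) = 0. By first-step analysis:
h(Manager) = 0.45·1 + 0.05·h(Manager) + 0.3·h(Senior) + 0.2·0
h(Senior) = 0.35·1 + 0.3·h(Manager) + 0.2·h(Senior) + 0.15·0
Solving: h(Manager) = 0.6940, h(Senior) = 0.6978.
Starting from Manager, the probability is 0.6940.

0.6940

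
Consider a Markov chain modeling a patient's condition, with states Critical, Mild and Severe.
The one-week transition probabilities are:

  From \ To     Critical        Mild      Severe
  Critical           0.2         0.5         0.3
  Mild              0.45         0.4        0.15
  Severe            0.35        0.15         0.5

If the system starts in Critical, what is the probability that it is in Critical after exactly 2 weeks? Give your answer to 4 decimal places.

0.3700

Sum over the intermediate state after 1 week:
P = P(Critical→Critical)·P(Critical→Critical) + P(Critical→Mild)·P(Mild→Critical) + P(Critical→Severe)·P(Severe→Critical)
  = 0.2×0.2 + 0.5×0.45 + 0.3×0.35
  = 0.0400 + 0.2250 + 0.1050 = 0.3700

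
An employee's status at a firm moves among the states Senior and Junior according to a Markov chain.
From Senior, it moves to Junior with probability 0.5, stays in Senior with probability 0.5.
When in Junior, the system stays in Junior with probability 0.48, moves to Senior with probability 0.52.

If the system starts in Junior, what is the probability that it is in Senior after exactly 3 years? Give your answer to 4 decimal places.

0.5098

Propagate the distribution vector 3 years from Junior.
After 0 years: (0.0000, 1.0000)
After 1 year: (0.5200, 0.4800)
After 2 years: (0.5096, 0.4904)
After 3 years: (0.5098, 0.4902)
P(in Senior after 3 years) = 0.5098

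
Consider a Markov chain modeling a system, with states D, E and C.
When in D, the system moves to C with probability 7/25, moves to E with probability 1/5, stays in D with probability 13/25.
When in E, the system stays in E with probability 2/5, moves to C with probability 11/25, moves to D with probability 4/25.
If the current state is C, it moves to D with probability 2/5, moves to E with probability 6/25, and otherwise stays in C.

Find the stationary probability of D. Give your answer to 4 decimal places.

Let the stationary distribution be π with π = πP and π_1 + π_2 + π_3 = 1.
π_1 = 0.52·π_1 + 0.16·π_2 + 0.4·π_3
π_2 = 0.2·π_1 + 0.4·π_2 + 0.24·π_3
Solving with the normalization constraint gives π = (0.3816, 0.2675, 0.3509).
So the stationary probability of D is 0.3816.

0.3816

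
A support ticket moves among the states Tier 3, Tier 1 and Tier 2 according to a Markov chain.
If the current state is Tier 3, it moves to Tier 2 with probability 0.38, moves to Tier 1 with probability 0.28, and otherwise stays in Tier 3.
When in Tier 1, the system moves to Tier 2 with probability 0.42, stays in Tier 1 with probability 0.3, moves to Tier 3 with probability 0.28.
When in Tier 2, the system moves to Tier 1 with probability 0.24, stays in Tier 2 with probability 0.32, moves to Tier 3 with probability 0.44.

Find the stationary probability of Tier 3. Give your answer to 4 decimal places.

Let the stationary distribution be π with π = πP and π_1 + π_2 + π_3 = 1.
π_1 = 0.34·π_1 + 0.28·π_2 + 0.44·π_3
π_2 = 0.28·π_1 + 0.3·π_2 + 0.24·π_3
Solving with the normalization constraint gives π = (0.3606, 0.2707, 0.3687).
So the stationary probability of Tier 3 is 0.3606.

0.3606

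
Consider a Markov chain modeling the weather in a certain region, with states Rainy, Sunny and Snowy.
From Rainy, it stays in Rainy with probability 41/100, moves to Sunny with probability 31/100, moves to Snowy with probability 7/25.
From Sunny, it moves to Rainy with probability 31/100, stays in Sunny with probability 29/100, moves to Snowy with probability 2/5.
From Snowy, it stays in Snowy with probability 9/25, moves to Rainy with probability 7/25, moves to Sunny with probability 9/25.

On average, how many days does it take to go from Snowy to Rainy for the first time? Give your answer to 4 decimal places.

Let t(s) be the expected number of days to first reach Rainy from state s, with t(Rainy) = 0. Conditioning on the first day:
t(Sunny) = 1 + 0.29·t(Sunny) + 0.4·t(Snowy)
t(Snowy) = 1 + 0.36·t(Sunny) + 0.36·t(Snowy)
Solving: t(Sunny) = 3.3505, t(Snowy) = 3.4472.
Expected days from Snowy to Rainy: 3.4472.

3.4472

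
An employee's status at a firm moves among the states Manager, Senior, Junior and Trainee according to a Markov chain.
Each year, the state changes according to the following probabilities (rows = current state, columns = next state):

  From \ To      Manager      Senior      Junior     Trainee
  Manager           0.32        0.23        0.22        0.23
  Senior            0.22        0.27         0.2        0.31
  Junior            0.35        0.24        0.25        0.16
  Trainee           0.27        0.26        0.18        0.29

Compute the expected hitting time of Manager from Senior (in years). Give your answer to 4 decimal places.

Let t(s) be the expected number of years to first reach Manager from state s, with t(Manager) = 0. Conditioning on the first year:
t(Senior) = 1 + 0.27·t(Senior) + 0.2·t(Junior) + 0.31·t(Trainee)
t(Junior) = 1 + 0.24·t(Senior) + 0.25·t(Junior) + 0.16·t(Trainee)
t(Trainee) = 1 + 0.26·t(Senior) + 0.18·t(Junior) + 0.29·t(Trainee)
Solving: t(Senior) = 3.8416, t(Junior) = 3.3441, t(Trainee) = 3.6630.
Expected years from Senior to Manager: 3.8416.

3.8416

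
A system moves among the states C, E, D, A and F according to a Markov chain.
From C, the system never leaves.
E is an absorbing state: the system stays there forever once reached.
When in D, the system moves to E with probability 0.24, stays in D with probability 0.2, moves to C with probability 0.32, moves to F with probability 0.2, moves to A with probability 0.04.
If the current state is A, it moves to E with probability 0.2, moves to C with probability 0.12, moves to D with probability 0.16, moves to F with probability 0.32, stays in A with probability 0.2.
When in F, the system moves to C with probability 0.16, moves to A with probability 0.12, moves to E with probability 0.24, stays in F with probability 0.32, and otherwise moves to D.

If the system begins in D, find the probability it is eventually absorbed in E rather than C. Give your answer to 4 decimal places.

0.4694

Let h(s) be the probability of absorption at E starting from transient state s. Then h(E) = 1 and h(C) = 0. By first-step analysis:
h(D) = 0.32·0 + 0.24·1 + 0.2·h(D) + 0.04·h(A) + 0.2·h(F)
h(A) = 0.12·0 + 0.2·1 + 0.16·h(D) + 0.2·h(A) + 0.32·h(F)
h(F) = 0.16·0 + 0.24·1 + 0.16·h(D) + 0.12·h(A) + 0.32·h(F)
Solving: h(D) = 0.4694, h(A) = 0.5694, h(F) = 0.5639.
Starting from D, the probability is 0.4694.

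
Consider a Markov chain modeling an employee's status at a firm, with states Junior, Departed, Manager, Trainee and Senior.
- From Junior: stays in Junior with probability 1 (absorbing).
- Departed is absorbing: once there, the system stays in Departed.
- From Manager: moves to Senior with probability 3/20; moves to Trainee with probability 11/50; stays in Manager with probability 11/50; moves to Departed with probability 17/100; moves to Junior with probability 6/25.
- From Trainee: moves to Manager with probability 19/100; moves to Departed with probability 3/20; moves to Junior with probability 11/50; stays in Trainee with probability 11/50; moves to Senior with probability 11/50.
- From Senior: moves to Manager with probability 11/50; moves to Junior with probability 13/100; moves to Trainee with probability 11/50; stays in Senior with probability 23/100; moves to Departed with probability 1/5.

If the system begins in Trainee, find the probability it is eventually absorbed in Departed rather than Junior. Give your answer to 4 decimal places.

0.4447

Let h(s) be the probability of absorption at Departed starting from transient state s. Then h(Departed) = 1 and h(Junior) = 0. By first-step analysis:
h(Manager) = 0.24·0 + 0.17·1 + 0.22·h(Manager) + 0.22·h(Trainee) + 0.15·h(Senior)
h(Trainee) = 0.22·0 + 0.15·1 + 0.19·h(Manager) + 0.22·h(Trainee) + 0.22·h(Senior)
h(Senior) = 0.13·0 + 0.2·1 + 0.22·h(Manager) + 0.22·h(Trainee) + 0.23·h(Senior)
Solving: h(Manager) = 0.4421, h(Trainee) = 0.4447, h(Senior) = 0.5131.
Starting from Trainee, the probability is 0.4447.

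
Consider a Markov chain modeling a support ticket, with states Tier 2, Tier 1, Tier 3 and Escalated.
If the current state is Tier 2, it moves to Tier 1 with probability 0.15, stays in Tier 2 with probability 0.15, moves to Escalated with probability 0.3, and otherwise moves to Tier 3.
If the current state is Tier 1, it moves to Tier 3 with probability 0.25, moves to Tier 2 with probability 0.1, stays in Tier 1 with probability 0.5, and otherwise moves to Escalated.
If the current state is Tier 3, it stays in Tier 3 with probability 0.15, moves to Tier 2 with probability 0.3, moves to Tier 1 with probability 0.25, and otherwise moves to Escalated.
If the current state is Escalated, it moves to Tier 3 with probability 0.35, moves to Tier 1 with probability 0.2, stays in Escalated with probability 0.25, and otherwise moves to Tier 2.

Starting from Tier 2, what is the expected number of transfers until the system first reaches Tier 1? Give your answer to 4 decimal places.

Let t(s) be the expected number of transfers to first reach Tier 1 from state s, with t(Tier 1) = 0. Conditioning on the first transfer:
t(Tier 2) = 1 + 0.15·t(Tier 2) + 0.4·t(Tier 3) + 0.3·t(Escalated)
t(Tier 3) = 1 + 0.3·t(Tier 2) + 0.15·t(Tier 3) + 0.3·t(Escalated)
t(Escalated) = 1 + 0.2·t(Tier 2) + 0.35·t(Tier 3) + 0.25·t(Escalated)
Solving: t(Tier 2) = 5.1245, t(Tier 3) = 4.7145, t(Escalated) = 4.9000.
Expected transfers from Tier 2 to Tier 1: 5.1245.

5.1245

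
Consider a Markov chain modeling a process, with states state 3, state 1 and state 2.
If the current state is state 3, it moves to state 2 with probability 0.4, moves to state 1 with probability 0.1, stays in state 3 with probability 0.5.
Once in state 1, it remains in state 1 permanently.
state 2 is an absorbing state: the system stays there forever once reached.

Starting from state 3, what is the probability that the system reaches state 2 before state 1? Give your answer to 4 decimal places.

Let h(s) be the probability of absorption at state 2 starting from transient state s. Then h(state 2) = 1 and h(state 1) = 0. By first-step analysis:
h(state 3) = 0.5·h(state 3) + 0.1·0 + 0.4·1
Solving: h(state 3) = 0.8000.
Starting from state 3, the probability is 0.8000.

0.8000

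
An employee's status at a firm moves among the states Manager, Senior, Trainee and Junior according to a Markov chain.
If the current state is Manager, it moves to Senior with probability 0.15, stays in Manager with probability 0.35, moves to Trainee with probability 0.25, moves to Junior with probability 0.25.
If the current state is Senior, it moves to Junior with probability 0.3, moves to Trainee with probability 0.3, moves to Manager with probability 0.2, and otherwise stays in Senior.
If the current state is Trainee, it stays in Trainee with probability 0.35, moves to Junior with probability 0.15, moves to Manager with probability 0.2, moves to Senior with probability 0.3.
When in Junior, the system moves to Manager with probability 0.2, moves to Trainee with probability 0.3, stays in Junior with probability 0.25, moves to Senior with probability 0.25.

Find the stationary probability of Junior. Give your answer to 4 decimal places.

Let the stationary distribution be π with π = πP and π_1 + π_2 + π_3 + π_4 = 1.
π_1 = 0.35·π_1 + 0.2·π_2 + 0.2·π_3 + 0.2·π_4
π_2 = 0.15·π_1 + 0.2·π_2 + 0.3·π_3 + 0.25·π_4
π_3 = 0.25·π_1 + 0.3·π_2 + 0.35·π_3 + 0.3·π_4
Solving with the normalization constraint gives π = (0.2353, 0.2301, 0.3034, 0.2312).
So the stationary probability of Junior is 0.2312.

0.2312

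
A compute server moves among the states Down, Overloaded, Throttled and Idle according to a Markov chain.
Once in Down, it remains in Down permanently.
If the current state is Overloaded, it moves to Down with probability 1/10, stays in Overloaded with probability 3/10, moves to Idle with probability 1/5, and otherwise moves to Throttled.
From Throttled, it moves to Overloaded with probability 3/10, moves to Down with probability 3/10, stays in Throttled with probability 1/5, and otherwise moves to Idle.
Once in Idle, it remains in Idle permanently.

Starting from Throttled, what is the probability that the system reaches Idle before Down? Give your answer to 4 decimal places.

0.4545

Let h(s) be the probability of absorption at Idle starting from transient state s. Then h(Idle) = 1 and h(Down) = 0. By first-step analysis:
h(Overloaded) = 0.1·0 + 0.3·h(Overloaded) + 0.4·h(Throttled) + 0.2·1
h(Throttled) = 0.3·0 + 0.3·h(Overloaded) + 0.2·h(Throttled) + 0.2·1
Solving: h(Overloaded) = 0.5455, h(Throttled) = 0.4545.
Starting from Throttled, the probability is 0.4545.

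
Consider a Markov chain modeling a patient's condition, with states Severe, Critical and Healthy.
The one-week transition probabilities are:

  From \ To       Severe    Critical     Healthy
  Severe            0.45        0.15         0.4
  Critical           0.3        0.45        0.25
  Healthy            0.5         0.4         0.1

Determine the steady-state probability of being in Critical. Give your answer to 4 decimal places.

0.3113

Let the stationary distribution be π with π = πP and π_1 + π_2 + π_3 = 1.
π_1 = 0.45·π_1 + 0.3·π_2 + 0.5·π_3
π_2 = 0.15·π_1 + 0.45·π_2 + 0.4·π_3
Solving with the normalization constraint gives π = (0.4169, 0.3113, 0.2718).
So the stationary probability of Critical is 0.3113.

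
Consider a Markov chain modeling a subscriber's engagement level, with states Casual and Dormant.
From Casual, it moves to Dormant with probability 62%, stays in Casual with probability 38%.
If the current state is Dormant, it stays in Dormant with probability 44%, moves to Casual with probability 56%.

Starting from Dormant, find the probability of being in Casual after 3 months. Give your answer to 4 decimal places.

0.4773

Propagate the distribution vector 3 months from Dormant.
After 0 months: (0.0000, 1.0000)
After 1 month: (0.5600, 0.4400)
After 2 months: (0.4592, 0.5408)
After 3 months: (0.4773, 0.5227)
P(in Casual after 3 months) = 0.4773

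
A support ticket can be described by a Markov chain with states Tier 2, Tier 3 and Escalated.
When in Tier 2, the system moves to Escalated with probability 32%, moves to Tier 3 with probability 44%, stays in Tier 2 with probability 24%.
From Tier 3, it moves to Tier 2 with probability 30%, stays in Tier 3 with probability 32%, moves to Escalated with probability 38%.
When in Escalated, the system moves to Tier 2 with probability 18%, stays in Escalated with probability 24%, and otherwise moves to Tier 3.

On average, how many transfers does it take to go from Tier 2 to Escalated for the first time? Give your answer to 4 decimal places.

Let t(s) be the expected number of transfers to first reach Escalated from state s, with t(Escalated) = 0. Conditioning on the first transfer:
t(Tier 2) = 1 + 0.24·t(Tier 2) + 0.44·t(Tier 3)
t(Tier 3) = 1 + 0.3·t(Tier 2) + 0.32·t(Tier 3)
Solving: t(Tier 2) = 2.9106, t(Tier 3) = 2.7547.
Expected transfers from Tier 2 to Escalated: 2.9106.

2.9106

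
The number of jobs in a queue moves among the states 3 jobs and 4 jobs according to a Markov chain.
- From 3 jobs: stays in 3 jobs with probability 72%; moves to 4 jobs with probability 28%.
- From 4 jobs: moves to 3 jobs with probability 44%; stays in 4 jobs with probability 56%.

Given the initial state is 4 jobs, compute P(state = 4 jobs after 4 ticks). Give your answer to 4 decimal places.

Propagate the distribution vector 4 ticks from 4 jobs.
After 0 ticks: (0.0000, 1.0000)
After 1 tick: (0.4400, 0.5600)
After 2 ticks: (0.5632, 0.4368)
After 3 ticks: (0.5977, 0.4023)
After 4 ticks: (0.6074, 0.3926)
P(in 4 jobs after 4 ticks) = 0.3926

0.3926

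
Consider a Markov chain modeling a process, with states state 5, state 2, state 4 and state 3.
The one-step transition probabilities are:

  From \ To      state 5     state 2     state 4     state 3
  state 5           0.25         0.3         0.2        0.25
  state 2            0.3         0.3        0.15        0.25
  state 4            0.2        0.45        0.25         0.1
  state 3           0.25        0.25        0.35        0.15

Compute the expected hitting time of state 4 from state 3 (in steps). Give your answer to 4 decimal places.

3.9214

Let t(s) be the expected number of steps to first reach state 4 from state s, with t(state 4) = 0. Conditioning on the first step:
t(state 5) = 1 + 0.25·t(state 5) + 0.3·t(state 2) + 0.25·t(state 3)
t(state 2) = 1 + 0.3·t(state 5) + 0.3·t(state 2) + 0.25·t(state 3)
t(state 3) = 1 + 0.25·t(state 5) + 0.25·t(state 2) + 0.15·t(state 3)
Solving: t(state 5) = 4.5525, t(state 2) = 4.7801, t(state 3) = 3.9214.
Expected steps from state 3 to state 4: 3.9214.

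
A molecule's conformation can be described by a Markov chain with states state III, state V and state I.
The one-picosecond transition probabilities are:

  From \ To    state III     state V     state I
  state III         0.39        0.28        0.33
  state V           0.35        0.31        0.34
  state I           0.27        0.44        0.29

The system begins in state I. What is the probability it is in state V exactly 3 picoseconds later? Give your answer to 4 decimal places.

Propagate the distribution vector 3 picoseconds from state I.
After 0 picoseconds: (0.0000, 0.0000, 1.0000)
After 1 picosecond: (0.2700, 0.4400, 0.2900)
After 2 picoseconds: (0.3376, 0.3396, 0.3228)
After 3 picoseconds: (0.3377, 0.3418, 0.3205)
P(in state V after 3 picoseconds) = 0.3418

0.3418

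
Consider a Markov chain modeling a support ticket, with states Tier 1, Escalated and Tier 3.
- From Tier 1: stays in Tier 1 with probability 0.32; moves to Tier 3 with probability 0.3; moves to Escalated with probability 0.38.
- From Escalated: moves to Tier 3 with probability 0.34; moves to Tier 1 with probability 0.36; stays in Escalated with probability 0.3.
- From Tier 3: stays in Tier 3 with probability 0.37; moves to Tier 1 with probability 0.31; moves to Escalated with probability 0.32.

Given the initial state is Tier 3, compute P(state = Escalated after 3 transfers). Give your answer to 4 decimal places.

0.3331

Propagate the distribution vector 3 transfers from Tier 3.
After 0 transfers: (0.0000, 0.0000, 1.0000)
After 1 transfer: (0.3100, 0.3200, 0.3700)
After 2 transfers: (0.3291, 0.3322, 0.3387)
After 3 transfers: (0.3299, 0.3331, 0.3370)
P(in Escalated after 3 transfers) = 0.3331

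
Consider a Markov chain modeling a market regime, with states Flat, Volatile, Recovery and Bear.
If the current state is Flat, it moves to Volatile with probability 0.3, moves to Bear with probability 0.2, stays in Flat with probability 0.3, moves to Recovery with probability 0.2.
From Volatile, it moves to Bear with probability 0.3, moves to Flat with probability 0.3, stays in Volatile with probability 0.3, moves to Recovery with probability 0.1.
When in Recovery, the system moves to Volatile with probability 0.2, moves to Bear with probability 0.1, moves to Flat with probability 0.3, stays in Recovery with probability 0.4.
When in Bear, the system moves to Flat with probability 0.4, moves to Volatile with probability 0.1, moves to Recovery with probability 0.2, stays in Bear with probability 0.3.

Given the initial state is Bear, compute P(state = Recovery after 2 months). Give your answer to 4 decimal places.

0.2300

Propagate the distribution vector 2 months from Bear.
After 0 months: (0.0000, 0.0000, 0.0000, 1.0000)
After 1 month: (0.4000, 0.1000, 0.2000, 0.3000)
After 2 months: (0.3300, 0.2200, 0.2300, 0.2200)
P(in Recovery after 2 months) = 0.2300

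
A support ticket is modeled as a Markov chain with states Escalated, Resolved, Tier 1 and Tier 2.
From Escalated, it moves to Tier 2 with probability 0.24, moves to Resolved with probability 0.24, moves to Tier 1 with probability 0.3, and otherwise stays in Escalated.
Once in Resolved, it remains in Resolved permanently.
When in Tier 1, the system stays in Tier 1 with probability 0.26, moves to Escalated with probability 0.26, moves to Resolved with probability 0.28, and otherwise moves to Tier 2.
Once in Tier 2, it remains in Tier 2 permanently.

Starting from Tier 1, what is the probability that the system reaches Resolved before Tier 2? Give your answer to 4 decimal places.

Let h(s) be the probability of absorption at Resolved starting from transient state s. Then h(Resolved) = 1 and h(Tier 2) = 0. By first-step analysis:
h(Escalated) = 0.22·h(Escalated) + 0.24·1 + 0.3·h(Tier 1) + 0.24·0
h(Tier 1) = 0.26·h(Escalated) + 0.28·1 + 0.26·h(Tier 1) + 0.2·0
Solving: h(Escalated) = 0.5240, h(Tier 1) = 0.5625.
Starting from Tier 1, the probability is 0.5625.

0.5625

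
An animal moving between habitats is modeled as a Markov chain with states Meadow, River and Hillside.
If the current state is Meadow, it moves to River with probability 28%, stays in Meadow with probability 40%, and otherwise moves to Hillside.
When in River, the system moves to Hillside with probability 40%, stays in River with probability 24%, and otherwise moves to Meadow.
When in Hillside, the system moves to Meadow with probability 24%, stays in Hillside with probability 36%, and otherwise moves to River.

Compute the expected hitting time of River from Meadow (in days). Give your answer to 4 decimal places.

3.1250

Let t(s) be the expected number of days to first reach River from state s, with t(River) = 0. Conditioning on the first day:
t(Meadow) = 1 + 0.4·t(Meadow) + 0.32·t(Hillside)
t(Hillside) = 1 + 0.24·t(Meadow) + 0.36·t(Hillside)
Solving: t(Meadow) = 3.1250, t(Hillside) = 2.7344.
Expected days from Meadow to River: 3.1250.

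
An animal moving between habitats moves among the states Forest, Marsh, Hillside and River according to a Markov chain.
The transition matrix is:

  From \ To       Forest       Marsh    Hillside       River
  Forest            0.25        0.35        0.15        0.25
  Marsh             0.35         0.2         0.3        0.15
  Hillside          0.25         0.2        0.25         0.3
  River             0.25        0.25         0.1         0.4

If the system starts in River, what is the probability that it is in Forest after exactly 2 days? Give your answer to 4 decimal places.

Propagate the distribution vector 2 days from River.
After 0 days: (0.0000, 0.0000, 0.0000, 1.0000)
After 1 day: (0.2500, 0.2500, 0.1000, 0.4000)
After 2 days: (0.2750, 0.2575, 0.1775, 0.2900)
P(in Forest after 2 days) = 0.2750

0.2750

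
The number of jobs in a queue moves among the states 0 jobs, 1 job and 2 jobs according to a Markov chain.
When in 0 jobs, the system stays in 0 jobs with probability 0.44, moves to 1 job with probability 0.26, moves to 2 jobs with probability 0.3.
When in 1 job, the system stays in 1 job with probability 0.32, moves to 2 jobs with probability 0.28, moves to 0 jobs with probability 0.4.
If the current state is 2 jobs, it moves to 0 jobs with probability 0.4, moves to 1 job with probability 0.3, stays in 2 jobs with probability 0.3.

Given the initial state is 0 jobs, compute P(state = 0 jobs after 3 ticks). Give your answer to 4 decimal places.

Propagate the distribution vector 3 ticks from 0 jobs.
After 0 ticks: (1.0000, 0.0000, 0.0000)
After 1 tick: (0.4400, 0.2600, 0.3000)
After 2 ticks: (0.4176, 0.2876, 0.2948)
After 3 ticks: (0.4167, 0.2890, 0.2942)
P(in 0 jobs after 3 ticks) = 0.4167

0.4167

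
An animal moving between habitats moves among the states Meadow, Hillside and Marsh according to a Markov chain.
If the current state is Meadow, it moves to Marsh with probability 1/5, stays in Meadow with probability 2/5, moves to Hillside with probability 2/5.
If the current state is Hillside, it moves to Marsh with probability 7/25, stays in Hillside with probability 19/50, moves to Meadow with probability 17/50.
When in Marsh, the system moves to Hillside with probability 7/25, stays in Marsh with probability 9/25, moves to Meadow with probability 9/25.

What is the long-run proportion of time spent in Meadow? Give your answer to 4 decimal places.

Let the stationary distribution be π with π = πP and π_1 + π_2 + π_3 = 1.
π_1 = 0.4·π_1 + 0.34·π_2 + 0.36·π_3
π_2 = 0.4·π_1 + 0.38·π_2 + 0.28·π_3
Solving with the normalization constraint gives π = (0.3675, 0.3601, 0.2724).
So the stationary probability of Meadow is 0.3675.

0.3675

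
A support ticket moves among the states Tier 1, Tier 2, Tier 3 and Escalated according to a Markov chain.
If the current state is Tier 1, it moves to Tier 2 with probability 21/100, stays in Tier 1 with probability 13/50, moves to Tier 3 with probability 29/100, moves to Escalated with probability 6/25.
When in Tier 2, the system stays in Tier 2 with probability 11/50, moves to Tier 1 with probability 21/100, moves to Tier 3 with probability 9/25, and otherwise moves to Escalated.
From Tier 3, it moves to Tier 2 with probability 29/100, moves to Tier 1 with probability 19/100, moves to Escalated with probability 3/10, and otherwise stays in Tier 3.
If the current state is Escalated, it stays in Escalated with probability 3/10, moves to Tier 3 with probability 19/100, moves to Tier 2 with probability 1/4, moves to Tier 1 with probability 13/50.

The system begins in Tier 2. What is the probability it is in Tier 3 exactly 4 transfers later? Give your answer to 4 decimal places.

Propagate the distribution vector 4 transfers from Tier 2.
After 0 transfers: (0.0000, 1.0000, 0.0000, 0.0000)
After 1 transfer: (0.2100, 0.2200, 0.3600, 0.2100)
After 2 transfers: (0.2238, 0.2494, 0.2592, 0.2676)
After 3 transfers: (0.2294, 0.2439, 0.2626, 0.2641)
After 4 transfers: (0.2294, 0.2440, 0.2623, 0.2643)
P(in Tier 3 after 4 transfers) = 0.2623

0.2623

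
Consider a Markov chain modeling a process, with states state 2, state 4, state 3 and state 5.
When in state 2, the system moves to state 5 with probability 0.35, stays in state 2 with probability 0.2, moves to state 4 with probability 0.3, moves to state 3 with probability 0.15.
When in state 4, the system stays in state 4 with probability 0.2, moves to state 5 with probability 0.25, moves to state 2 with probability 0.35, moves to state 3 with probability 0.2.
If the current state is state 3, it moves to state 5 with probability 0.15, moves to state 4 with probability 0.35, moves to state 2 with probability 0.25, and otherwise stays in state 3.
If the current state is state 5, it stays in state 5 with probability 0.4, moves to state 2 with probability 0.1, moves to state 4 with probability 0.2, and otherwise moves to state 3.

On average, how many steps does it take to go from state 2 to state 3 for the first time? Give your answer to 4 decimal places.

Let t(s) be the expected number of steps to first reach state 3 from state s, with t(state 3) = 0. Conditioning on the first step:
t(state 2) = 1 + 0.2·t(state 2) + 0.3·t(state 4) + 0.35·t(state 5)
t(state 4) = 1 + 0.35·t(state 2) + 0.2·t(state 4) + 0.25·t(state 5)
t(state 5) = 1 + 0.1·t(state 2) + 0.2·t(state 4) + 0.4·t(state 5)
Solving: t(state 2) = 4.6833, t(state 4) = 4.5362, t(state 5) = 3.9593.
Expected steps from state 2 to state 3: 4.6833.

4.6833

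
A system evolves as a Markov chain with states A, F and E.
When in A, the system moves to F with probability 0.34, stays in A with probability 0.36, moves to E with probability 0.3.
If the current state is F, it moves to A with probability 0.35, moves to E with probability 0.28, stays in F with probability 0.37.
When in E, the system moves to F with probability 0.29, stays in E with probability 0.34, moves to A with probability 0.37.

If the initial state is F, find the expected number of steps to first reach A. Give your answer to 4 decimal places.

Let t(s) be the expected number of steps to first reach A from state s, with t(A) = 0. Conditioning on the first step:
t(F) = 1 + 0.37·t(F) + 0.28·t(E)
t(E) = 1 + 0.29·t(F) + 0.34·t(E)
Solving: t(F) = 2.8093, t(E) = 2.7496.
Expected steps from F to A: 2.8093.

2.8093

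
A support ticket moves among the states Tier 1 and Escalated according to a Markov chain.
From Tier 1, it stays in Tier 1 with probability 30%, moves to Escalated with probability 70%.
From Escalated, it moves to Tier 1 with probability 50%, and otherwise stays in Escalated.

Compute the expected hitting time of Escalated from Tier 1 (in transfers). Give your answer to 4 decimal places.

1.4286

Let t(s) be the expected number of transfers to first reach Escalated from state s, with t(Escalated) = 0. Conditioning on the first transfer:
t(Tier 1) = 1 + 0.3·t(Tier 1)
Solving: t(Tier 1) = 1.4286.
Expected transfers from Tier 1 to Escalated: 1.4286.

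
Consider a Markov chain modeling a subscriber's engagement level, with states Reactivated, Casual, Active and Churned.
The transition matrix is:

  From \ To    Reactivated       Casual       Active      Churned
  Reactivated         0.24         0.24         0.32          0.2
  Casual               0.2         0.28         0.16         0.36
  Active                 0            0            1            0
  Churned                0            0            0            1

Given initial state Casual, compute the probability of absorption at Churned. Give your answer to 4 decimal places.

0.6282

Let h(s) be the probability of absorption at Churned starting from transient state s. Then h(Churned) = 1 and h(Active) = 0. By first-step analysis:
h(Reactivated) = 0.24·h(Reactivated) + 0.24·h(Casual) + 0.32·0 + 0.2·1
h(Casual) = 0.2·h(Reactivated) + 0.28·h(Casual) + 0.16·0 + 0.36·1
Solving: h(Reactivated) = 0.4615, h(Casual) = 0.6282.
Starting from Casual, the probability is 0.6282.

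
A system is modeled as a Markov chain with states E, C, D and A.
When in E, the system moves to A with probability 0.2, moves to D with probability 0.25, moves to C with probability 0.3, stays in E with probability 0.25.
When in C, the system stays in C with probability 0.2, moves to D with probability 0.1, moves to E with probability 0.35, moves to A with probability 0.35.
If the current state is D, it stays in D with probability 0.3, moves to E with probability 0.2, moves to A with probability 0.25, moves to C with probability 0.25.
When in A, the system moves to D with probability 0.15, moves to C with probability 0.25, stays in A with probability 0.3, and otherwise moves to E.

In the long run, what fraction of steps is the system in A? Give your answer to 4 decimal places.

0.2749

Let the stationary distribution be π with π = πP and π_1 + π_2 + π_3 + π_4 = 1.
π_1 = 0.25·π_1 + 0.35·π_2 + 0.2·π_3 + 0.3·π_4
π_2 = 0.3·π_1 + 0.2·π_2 + 0.25·π_3 + 0.25·π_4
π_3 = 0.25·π_1 + 0.1·π_2 + 0.3·π_3 + 0.15·π_4
Solving with the normalization constraint gives π = (0.2792, 0.2514, 0.1945, 0.2749).
So the stationary probability of A is 0.2749.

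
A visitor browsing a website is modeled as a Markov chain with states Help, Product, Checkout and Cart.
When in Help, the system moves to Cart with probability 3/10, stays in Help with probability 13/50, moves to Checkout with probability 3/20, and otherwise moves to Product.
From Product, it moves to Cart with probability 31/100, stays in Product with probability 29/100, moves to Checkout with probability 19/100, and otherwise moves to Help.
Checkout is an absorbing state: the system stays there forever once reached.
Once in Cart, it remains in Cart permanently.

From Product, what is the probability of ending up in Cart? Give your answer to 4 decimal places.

Let h(s) be the probability of absorption at Cart starting from transient state s. Then h(Cart) = 1 and h(Checkout) = 0. By first-step analysis:
h(Help) = 0.26·h(Help) + 0.29·h(Product) + 0.15·0 + 0.3·1
h(Product) = 0.21·h(Help) + 0.29·h(Product) + 0.19·0 + 0.31·1
Solving: h(Help) = 0.6521, h(Product) = 0.6295.
Starting from Product, the probability is 0.6295.

0.6295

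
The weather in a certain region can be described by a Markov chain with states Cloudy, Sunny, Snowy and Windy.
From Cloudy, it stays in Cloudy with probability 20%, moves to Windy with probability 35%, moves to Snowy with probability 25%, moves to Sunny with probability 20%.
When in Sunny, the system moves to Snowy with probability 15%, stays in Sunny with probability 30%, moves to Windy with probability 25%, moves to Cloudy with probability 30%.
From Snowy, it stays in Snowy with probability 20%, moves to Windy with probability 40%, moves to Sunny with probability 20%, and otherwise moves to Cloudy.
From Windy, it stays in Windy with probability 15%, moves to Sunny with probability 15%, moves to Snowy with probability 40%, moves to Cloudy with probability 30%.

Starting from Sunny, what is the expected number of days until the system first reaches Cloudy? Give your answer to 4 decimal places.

Let t(s) be the expected number of days to first reach Cloudy from state s, with t(Cloudy) = 0. Conditioning on the first day:
t(Sunny) = 1 + 0.3·t(Sunny) + 0.15·t(Snowy) + 0.25·t(Windy)
t(Snowy) = 1 + 0.2·t(Sunny) + 0.2·t(Snowy) + 0.4·t(Windy)
t(Windy) = 1 + 0.15·t(Sunny) + 0.4·t(Snowy) + 0.15·t(Windy)
Solving: t(Sunny) = 3.6047, t(Snowy) = 3.9982, t(Windy) = 3.6941.
Expected days from Sunny to Cloudy: 3.6047.

3.6047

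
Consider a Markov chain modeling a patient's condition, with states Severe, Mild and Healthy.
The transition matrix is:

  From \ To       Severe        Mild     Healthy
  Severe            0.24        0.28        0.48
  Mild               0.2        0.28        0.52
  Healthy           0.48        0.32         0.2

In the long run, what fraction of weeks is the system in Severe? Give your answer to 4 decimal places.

0.3204

Let the stationary distribution be π with π = πP and π_1 + π_2 + π_3 = 1.
π_1 = 0.24·π_1 + 0.2·π_2 + 0.48·π_3
π_2 = 0.28·π_1 + 0.28·π_2 + 0.32·π_3
Solving with the normalization constraint gives π = (0.3204, 0.2954, 0.3842).
So the stationary probability of Severe is 0.3204.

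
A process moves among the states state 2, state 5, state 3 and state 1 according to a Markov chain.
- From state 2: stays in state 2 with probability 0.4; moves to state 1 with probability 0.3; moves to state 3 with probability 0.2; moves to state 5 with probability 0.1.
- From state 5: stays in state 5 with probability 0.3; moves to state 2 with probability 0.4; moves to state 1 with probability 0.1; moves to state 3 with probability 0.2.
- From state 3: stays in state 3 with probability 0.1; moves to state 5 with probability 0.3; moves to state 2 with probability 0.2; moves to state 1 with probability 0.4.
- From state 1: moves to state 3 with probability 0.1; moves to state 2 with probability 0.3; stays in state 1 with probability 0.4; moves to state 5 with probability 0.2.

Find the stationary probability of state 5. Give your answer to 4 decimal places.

Let the stationary distribution be π with π = πP and π_1 + π_2 + π_3 + π_4 = 1.
π_1 = 0.4·π_1 + 0.4·π_2 + 0.2·π_3 + 0.3·π_4
π_2 = 0.1·π_1 + 0.3·π_2 + 0.3·π_3 + 0.2·π_4
π_3 = 0.2·π_1 + 0.2·π_2 + 0.1·π_3 + 0.1·π_4
Solving with the normalization constraint gives π = (0.3386, 0.2017, 0.1540, 0.3056).
So the stationary probability of state 5 is 0.2017.

0.2017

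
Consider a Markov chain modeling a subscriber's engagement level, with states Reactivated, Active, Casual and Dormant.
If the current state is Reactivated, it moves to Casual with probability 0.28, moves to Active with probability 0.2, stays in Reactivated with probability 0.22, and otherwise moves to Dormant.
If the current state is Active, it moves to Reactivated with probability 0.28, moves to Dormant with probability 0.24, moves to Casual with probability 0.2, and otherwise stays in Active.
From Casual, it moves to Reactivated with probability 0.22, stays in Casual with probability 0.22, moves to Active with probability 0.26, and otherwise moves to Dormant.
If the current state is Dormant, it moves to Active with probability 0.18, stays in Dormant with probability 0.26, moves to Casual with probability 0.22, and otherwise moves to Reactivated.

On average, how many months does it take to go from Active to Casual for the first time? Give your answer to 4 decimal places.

4.3945

Let t(s) be the expected number of months to first reach Casual from state s, with t(Casual) = 0. Conditioning on the first month:
t(Reactivated) = 1 + 0.22·t(Reactivated) + 0.2·t(Active) + 0.3·t(Dormant)
t(Active) = 1 + 0.28·t(Reactivated) + 0.28·t(Active) + 0.24·t(Dormant)
t(Dormant) = 1 + 0.34·t(Reactivated) + 0.18·t(Active) + 0.26·t(Dormant)
Solving: t(Reactivated) = 4.0566, t(Active) = 4.3945, t(Dormant) = 4.2841.
Expected months from Active to Casual: 4.3945.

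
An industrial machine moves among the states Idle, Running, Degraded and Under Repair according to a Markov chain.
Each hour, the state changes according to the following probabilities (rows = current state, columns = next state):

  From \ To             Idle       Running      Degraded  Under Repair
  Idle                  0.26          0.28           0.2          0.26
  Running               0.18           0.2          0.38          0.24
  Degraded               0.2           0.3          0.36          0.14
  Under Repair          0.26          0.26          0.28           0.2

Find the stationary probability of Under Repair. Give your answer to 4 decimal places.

0.2049

Let the stationary distribution be π with π = πP and π_1 + π_2 + π_3 + π_4 = 1.
π_1 = 0.26·π_1 + 0.18·π_2 + 0.2·π_3 + 0.26·π_4
π_2 = 0.28·π_1 + 0.2·π_2 + 0.3·π_3 + 0.26·π_4
π_3 = 0.2·π_1 + 0.38·π_2 + 0.36·π_3 + 0.28·π_4
Solving with the normalization constraint gives π = (0.2203, 0.2613, 0.3136, 0.2049).
So the stationary probability of Under Repair is 0.2049.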